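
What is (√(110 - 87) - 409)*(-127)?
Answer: 51943 - 127*√23 ≈ 51334.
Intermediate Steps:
(√(110 - 87) - 409)*(-127) = (√23 - 409)*(-127) = (-409 + √23)*(-127) = 51943 - 127*√23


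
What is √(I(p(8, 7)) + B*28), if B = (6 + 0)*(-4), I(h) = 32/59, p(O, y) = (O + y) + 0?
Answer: 8*I*√36521/59 ≈ 25.913*I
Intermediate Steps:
p(O, y) = O + y
I(h) = 32/59 (I(h) = 32*(1/59) = 32/59)
B = -24 (B = 6*(-4) = -24)
√(I(p(8, 7)) + B*28) = √(32/59 - 24*28) = √(32/59 - 672) = √(-39616/59) = 8*I*√36521/59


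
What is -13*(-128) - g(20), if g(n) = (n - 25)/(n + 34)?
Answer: 89861/54 ≈ 1664.1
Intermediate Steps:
g(n) = (-25 + n)/(34 + n)
-13*(-128) - g(20) = -13*(-128) - (-25 + 20)/(34 + 20) = 1664 - (-5)/54 = 1664 - 1*(-5/54) = 1664 + 5/54 = 89861/54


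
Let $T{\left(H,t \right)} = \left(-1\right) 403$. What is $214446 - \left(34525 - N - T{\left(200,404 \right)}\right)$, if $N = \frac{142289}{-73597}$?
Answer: $\frac{13211843957}{73597} \approx 1.7952 \cdot 10^{5}$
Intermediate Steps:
$T{\left(H,t \right)} = -403$
$N = - \frac{142289}{73597}$ ($N = 142289 \left(- \frac{1}{73597}\right) = - \frac{142289}{73597} \approx -1.9334$)
$214446 - \left(34525 - N - T{\left(200,404 \right)}\right) = 214446 - \frac{2570738305}{73597} = \frac{13211843957}{73597}$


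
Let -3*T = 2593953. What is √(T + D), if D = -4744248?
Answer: 3*I*√623211 ≈ 2368.3*I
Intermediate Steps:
T = -864651 (T = -⅓*2593953 = -864651)
√(T + D) = √(-864651 - 4744248) = √(-5608899) = 3*I*√623211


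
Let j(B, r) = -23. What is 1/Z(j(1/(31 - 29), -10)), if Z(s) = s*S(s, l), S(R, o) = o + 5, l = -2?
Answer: -1/69 ≈ -0.014493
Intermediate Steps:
S(R, o) = 5 + o
Z(s) = 3*s (Z(s) = s*(5 - 2) = s*3 = 3*s)
1/Z(j(1/(31 - 29), -10)) = 1/(3*(-23)) = 1/(-69) = -1/69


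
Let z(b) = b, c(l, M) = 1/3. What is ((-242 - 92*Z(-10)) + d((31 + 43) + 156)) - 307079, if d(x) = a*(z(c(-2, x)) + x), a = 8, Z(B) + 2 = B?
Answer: -913123/3 ≈ -3.0437e+5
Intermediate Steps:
Z(B) = -2 + B
c(l, M) = ⅓
d(x) = 8/3 + 8*x (d(x) = 8*(⅓ + x) = 8/3 + 8*x)
((-242 - 92*Z(-10)) + d((31 + 43) + 156)) - 307079 = ((-242 - 92*(-2 - 10)) + (8/3 + 8*((31 + 43) + 156))) - 307079 = ((-242 - 92*(-12)) + (8/3 + 8*(74 + 156))) - 307079 = ((-242 + 1104) + (8/3 + 8*230)) - 307079 = (862 + (8/3 + 1840)) - 307079 = (862 + 5528/3) - 307079 = 8114/3 - 307079 = -913123/3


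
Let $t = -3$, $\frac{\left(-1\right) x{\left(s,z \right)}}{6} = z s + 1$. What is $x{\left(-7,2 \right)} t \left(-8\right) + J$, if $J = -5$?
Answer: $1867$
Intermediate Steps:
$x{\left(s,z \right)} = -6 - 6 s z$ ($x{\left(s,z \right)} = - 6 \left(z s + 1\right) = - 6 \left(s z + 1\right) = - 6 \left(1 + s z\right) = -6 - 6 s z$)
$x{\left(-7,2 \right)} t \left(-8\right) + J = \left(-6 - \left(-42\right) 2\right) \left(\left(-3\right) \left(-8\right)\right) - 5 = \left(-6 + 84\right) 24 - 5 = 78 \cdot 24 - 5 = 1872 - 5 = 1867$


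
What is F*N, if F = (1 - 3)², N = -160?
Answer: -640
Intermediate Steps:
F = 4 (F = (-2)² = 4)
F*N = 4*(-160) = -640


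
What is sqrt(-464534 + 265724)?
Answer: 141*I*sqrt(10) ≈ 445.88*I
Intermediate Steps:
sqrt(-464534 + 265724) = sqrt(-198810) = 141*I*sqrt(10)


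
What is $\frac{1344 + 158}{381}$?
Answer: $\frac{1502}{381} \approx 3.9423$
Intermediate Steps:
$\frac{1344 + 158}{381} = 1502 \cdot \frac{1}{381} = \frac{1502}{381}$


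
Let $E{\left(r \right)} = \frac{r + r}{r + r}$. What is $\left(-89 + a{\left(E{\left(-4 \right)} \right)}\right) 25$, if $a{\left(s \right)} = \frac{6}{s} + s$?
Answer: $-2050$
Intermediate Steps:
$E{\left(r \right)} = 1$ ($E{\left(r \right)} = \frac{2 r}{2 r} = 2 r \frac{1}{2 r} = 1$)
$a{\left(s \right)} = s + \frac{6}{s}$
$\left(-89 + a{\left(E{\left(-4 \right)} \right)}\right) 25 = \left(-89 + \left(1 + \frac{6}{1}\right)\right) 25 = \left(-89 + \left(1 + 6 \cdot 1\right)\right) 25 = \left(-89 + \left(1 + 6\right)\right) 25 = \left(-89 + 7\right) 25 = \left(-82\right) 25 = -2050$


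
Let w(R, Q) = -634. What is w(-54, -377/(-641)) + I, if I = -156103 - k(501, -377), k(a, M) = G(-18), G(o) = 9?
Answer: -156746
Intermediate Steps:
k(a, M) = 9
I = -156112 (I = -156103 - 1*9 = -156103 - 9 = -156112)
w(-54, -377/(-641)) + I = -634 - 156112 = -156746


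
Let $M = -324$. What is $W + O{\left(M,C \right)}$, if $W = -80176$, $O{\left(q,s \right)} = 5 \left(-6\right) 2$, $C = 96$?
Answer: $-80236$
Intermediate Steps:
$O{\left(q,s \right)} = -60$ ($O{\left(q,s \right)} = \left(-30\right) 2 = -60$)
$W + O{\left(M,C \right)} = -80176 - 60 = -80236$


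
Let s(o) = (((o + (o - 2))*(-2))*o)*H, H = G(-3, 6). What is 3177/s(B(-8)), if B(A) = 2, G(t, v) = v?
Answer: -1059/16 ≈ -66.188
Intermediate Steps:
H = 6
s(o) = 6*o*(4 - 4*o) (s(o) = (((o + (o - 2))*(-2))*o)*6 = (((o + (-2 + o))*(-2))*o)*6 = (((-2 + 2*o)*(-2))*o)*6 = ((4 - 4*o)*o)*6 = (o*(4 - 4*o))*6 = 6*o*(4 - 4*o))
3177/s(B(-8)) = 3177/((24*2*(1 - 1*2))) = 3177/((24*2*(1 - 2))) = 3177/((24*2*(-1))) = 3177/(-48) = 3177*(-1/48) = -1059/16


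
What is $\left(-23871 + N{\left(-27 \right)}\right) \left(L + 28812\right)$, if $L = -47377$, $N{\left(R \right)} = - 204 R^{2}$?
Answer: $3204077655$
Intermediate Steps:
$\left(-23871 + N{\left(-27 \right)}\right) \left(L + 28812\right) = \left(-23871 - 204 \left(-27\right)^{2}\right) \left(-47377 + 28812\right) = \left(-23871 - 148716\right) \left(-18565\right) = \left(-172587\right) \left(-18565\right) = 3204077655$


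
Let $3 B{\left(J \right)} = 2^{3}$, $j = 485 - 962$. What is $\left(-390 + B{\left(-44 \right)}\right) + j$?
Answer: $- \frac{2593}{3} \approx -864.33$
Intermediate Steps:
$j = -477$
$B{\left(J \right)} = \frac{8}{3}$ ($B{\left(J \right)} = \frac{2^{3}}{3} = \frac{1}{3} \cdot 8 = \frac{8}{3}$)
$\left(-390 + B{\left(-44 \right)}\right) + j = \left(-390 + \frac{8}{3}\right) - 477 = - \frac{1162}{3} - 477 = - \frac{2593}{3}$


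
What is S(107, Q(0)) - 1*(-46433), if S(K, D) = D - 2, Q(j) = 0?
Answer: 46431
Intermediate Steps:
S(K, D) = -2 + D
S(107, Q(0)) - 1*(-46433) = (-2 + 0) - 1*(-46433) = -2 + 46433 = 46431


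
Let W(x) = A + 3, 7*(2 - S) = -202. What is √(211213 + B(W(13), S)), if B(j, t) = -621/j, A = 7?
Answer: √21115090/10 ≈ 459.51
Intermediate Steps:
S = 216/7 (S = 2 - ⅐*(-202) = 2 + 202/7 = 216/7 ≈ 30.857)
W(x) = 10 (W(x) = 7 + 3 = 10)
√(211213 + B(W(13), S)) = √(211213 - 621/10) = √(2111509/10) = √21115090/10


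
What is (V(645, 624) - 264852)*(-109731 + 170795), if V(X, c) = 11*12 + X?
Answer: -16125475800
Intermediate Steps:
V(X, c) = 132 + X
(V(645, 624) - 264852)*(-109731 + 170795) = ((132 + 645) - 264852)*(-109731 + 170795) = (777 - 264852)*61064 = -264075*61064 = -16125475800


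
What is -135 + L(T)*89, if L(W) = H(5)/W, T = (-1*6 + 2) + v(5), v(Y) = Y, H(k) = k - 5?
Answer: -135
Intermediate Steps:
H(k) = -5 + k
T = 1 (T = (-1*6 + 2) + 5 = (-6 + 2) + 5 = -4 + 5 = 1)
L(W) = 0 (L(W) = (-5 + 5)/W = 0/W = 0)
-135 + L(T)*89 = -135 + 0*89 = -135 + 0 = -135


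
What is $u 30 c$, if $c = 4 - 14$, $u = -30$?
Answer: $9000$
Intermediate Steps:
$c = -10$
$u 30 c = \left(-30\right) 30 \left(-10\right) = \left(-900\right) \left(-10\right) = 9000$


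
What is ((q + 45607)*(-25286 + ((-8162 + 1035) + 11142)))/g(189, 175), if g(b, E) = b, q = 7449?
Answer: -1128554176/189 ≈ -5.9712e+6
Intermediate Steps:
((q + 45607)*(-25286 + ((-8162 + 1035) + 11142)))/g(189, 175) = ((7449 + 45607)*(-25286 + ((-8162 + 1035) + 11142)))/189 = (53056*(-25286 + (-7127 + 11142)))*(1/189) = (53056*(-25286 + 4015))*(1/189) = (53056*(-21271))*(1/189) = -1128554176*1/189 = -1128554176/189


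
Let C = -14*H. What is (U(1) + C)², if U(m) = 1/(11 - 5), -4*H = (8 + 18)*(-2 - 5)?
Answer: 14600041/36 ≈ 4.0556e+5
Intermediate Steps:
H = 91/2 (H = -(8 + 18)*(-2 - 5)/4 = -13*(-7)/2 = -¼*(-182) = 91/2 ≈ 45.500)
U(m) = ⅙ (U(m) = 1/6 = ⅙)
C = -637 (C = -14*91/2 = -637)
(U(1) + C)² = (⅙ - 637)² = (-3821/6)² = 14600041/36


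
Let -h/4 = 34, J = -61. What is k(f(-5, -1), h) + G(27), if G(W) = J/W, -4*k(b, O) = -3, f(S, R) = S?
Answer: -163/108 ≈ -1.5093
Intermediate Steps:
h = -136 (h = -4*34 = -136)
k(b, O) = 3/4 (k(b, O) = -1/4*(-3) = 3/4)
G(W) = -61/W
k(f(-5, -1), h) + G(27) = 3/4 - 61/27 = -163/108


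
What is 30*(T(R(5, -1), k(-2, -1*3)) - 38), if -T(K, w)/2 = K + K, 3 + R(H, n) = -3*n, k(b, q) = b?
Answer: -1140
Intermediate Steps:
R(H, n) = -3 - 3*n
T(K, w) = -4*K (T(K, w) = -2*(K + K) = -4*K)
30*(T(R(5, -1), k(-2, -1*3)) - 38) = 30*(-4*(-3 - 3*(-1)) - 38) = 30*(-4*(-3 + 3) - 38) = 30*(-4*0 - 38) = 30*(0 - 38) = 30*(-38) = -1140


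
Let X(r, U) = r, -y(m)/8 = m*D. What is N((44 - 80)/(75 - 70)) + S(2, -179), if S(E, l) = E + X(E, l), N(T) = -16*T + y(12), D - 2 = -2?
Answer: 596/5 ≈ 119.20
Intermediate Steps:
D = 0 (D = 2 - 2 = 0)
y(m) = 0 (y(m) = -8*m*0 = -8*0 = 0)
N(T) = -16*T (N(T) = -16*T + 0 = -16*T)
S(E, l) = 2*E (S(E, l) = E + E = 2*E)
N((44 - 80)/(75 - 70)) + S(2, -179) = -16*(44 - 80)/(75 - 70) + 2*2 = -(-576)/5 + 4 = -16*(-36/5) + 4 = 576/5 + 4 = 596/5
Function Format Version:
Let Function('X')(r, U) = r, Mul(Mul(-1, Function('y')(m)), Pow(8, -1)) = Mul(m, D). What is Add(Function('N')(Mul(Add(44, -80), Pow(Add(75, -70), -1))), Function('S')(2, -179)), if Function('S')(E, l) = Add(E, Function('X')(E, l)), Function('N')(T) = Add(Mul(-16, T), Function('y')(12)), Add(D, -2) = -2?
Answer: Rational(596, 5) ≈ 119.20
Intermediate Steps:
D = 0 (D = Add(2, -2) = 0)
Function('y')(m) = 0 (Function('y')(m) = Mul(-8, Mul(m, 0)) = Mul(-8, 0) = 0)
Function('N')(T) = Mul(-16, T) (Function('N')(T) = Add(Mul(-16, T), 0) = Mul(-16, T))
Function('S')(E, l) = Mul(2, E) (Function('S')(E, l) = Add(E, E) = Mul(2, E))
Add(Function('N')(Mul(Add(44, -80), Pow(Add(75, -70), -1))), Function('S')(2, -179)) = Add(Mul(-16, Mul(Add(44, -80), Pow(Add(75, -70), -1))), Mul(2, 2)) = Add(Mul(-16, Mul(-36, Pow(5, -1))), 4) = Add(Mul(-16, Mul(-36, Rational(1, 5))), 4) = Add(Mul(-16, Rational(-36, 5)), 4) = Add(Rational(576, 5), 4) = Rational(596, 5)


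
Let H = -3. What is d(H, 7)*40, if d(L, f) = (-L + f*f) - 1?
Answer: 2040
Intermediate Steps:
d(L, f) = -1 + f² - L (d(L, f) = (-L + f²) - 1 = (f² - L) - 1 = -1 + f² - L)
d(H, 7)*40 = (-1 + 7² - 1*(-3))*40 = (-1 + 49 + 3)*40 = 51*40 = 2040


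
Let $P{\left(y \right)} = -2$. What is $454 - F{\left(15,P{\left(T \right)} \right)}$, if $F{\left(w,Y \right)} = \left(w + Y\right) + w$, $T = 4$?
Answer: $426$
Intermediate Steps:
$F{\left(w,Y \right)} = Y + 2 w$ ($F{\left(w,Y \right)} = \left(Y + w\right) + w = Y + 2 w$)
$454 - F{\left(15,P{\left(T \right)} \right)} = 454 - \left(-2 + 2 \cdot 15\right) = 454 - \left(-2 + 30\right) = 454 - 28 = 426$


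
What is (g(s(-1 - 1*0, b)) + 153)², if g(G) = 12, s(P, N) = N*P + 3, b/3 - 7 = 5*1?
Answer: 27225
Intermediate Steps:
b = 36 (b = 21 + 3*(5*1) = 21 + 3*5 = 21 + 15 = 36)
s(P, N) = 3 + N*P
(g(s(-1 - 1*0, b)) + 153)² = (12 + 153)² = 165² = 27225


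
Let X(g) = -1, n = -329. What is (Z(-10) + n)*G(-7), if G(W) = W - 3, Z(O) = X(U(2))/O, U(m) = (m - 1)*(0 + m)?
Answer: 3289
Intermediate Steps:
U(m) = m*(-1 + m) (U(m) = (-1 + m)*m = m*(-1 + m))
Z(O) = -1/O
G(W) = -3 + W
(Z(-10) + n)*G(-7) = (-1/(-10) - 329)*(-3 - 7) = (-1*(-1/10) - 329)*(-10) = (1/10 - 329)*(-10) = -3289/10*(-10) = 3289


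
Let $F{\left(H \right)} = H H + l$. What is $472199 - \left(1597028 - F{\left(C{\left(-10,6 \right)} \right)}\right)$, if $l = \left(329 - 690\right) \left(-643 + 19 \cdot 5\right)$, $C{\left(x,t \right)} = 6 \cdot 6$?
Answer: $-925705$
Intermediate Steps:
$C{\left(x,t \right)} = 36$
$l = 197828$ ($l = - 361 \left(-643 + 95\right) = \left(-361\right) \left(-548\right) = 197828$)
$F{\left(H \right)} = 197828 + H^{2}$ ($F{\left(H \right)} = H H + 197828 = H^{2} + 197828 = 197828 + H^{2}$)
$472199 - \left(1597028 - F{\left(C{\left(-10,6 \right)} \right)}\right) = 472199 - \left(1597028 - \left(197828 + 36^{2}\right)\right) = 472199 - \left(1597028 - \left(197828 + 1296\right)\right) = 472199 - \left(1597028 - 199124\right) = 472199 - 1397904 = -925705$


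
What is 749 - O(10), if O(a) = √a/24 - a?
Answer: 759 - √10/24 ≈ 758.87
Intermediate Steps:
O(a) = -a + √a/24 (O(a) = √a/24 - a = -a + √a/24)
749 - O(10) = 749 - (-1*10 + √10/24) = 749 - (-10 + √10/24) = 749 + (10 - √10/24) = 759 - √10/24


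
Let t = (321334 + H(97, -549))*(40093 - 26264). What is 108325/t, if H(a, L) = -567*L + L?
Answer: 108325/8740868372 ≈ 1.2393e-5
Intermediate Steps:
H(a, L) = -566*L
t = 8740868372 (t = (321334 - 566*(-549))*(40093 - 26264) = (321334 + 310734)*13829 = 632068*13829 = 8740868372)
108325/t = 108325/8740868372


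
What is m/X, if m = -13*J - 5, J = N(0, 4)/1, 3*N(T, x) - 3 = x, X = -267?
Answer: 106/801 ≈ 0.13233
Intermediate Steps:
N(T, x) = 1 + x/3
J = 7/3 (J = (1 + (1/3)*4)/1 = (1 + 4/3)*1 = (7/3)*1 = 7/3 ≈ 2.3333)
m = -106/3 (m = -13*7/3 - 5 = -91/3 - 5 = -106/3 ≈ -35.333)
m/X = -106/3/(-267) = -106/3*(-1/267) = 106/801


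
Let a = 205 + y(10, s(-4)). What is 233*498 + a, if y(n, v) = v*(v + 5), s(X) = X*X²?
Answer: 120015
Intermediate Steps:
s(X) = X³
y(n, v) = v*(5 + v)
a = 3981 (a = 205 + (-4)³*(5 + (-4)³) = 205 - 64*(5 - 64) = 205 - 64*(-59) = 205 + 3776 = 3981)
233*498 + a = 233*498 + 3981 = 116034 + 3981 = 120015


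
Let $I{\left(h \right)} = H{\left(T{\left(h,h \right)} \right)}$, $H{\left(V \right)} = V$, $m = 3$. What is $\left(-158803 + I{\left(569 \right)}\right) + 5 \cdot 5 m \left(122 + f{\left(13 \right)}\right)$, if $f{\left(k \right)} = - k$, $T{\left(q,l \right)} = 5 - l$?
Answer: $-151192$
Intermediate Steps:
$I{\left(h \right)} = 5 - h$
$\left(-158803 + I{\left(569 \right)}\right) + 5 \cdot 5 m \left(122 + f{\left(13 \right)}\right) = \left(-158803 + \left(5 - 569\right)\right) + 5 \cdot 5 \cdot 3 \left(122 - 13\right) = \left(-158803 + \left(5 - 569\right)\right) + 25 \cdot 3 \left(122 - 13\right) = \left(-158803 - 564\right) + 75 \cdot 109 = -159367 + 8175 = -151192$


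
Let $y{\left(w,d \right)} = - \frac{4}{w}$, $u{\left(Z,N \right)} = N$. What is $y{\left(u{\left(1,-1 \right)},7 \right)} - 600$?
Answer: $-596$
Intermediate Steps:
$y{\left(u{\left(1,-1 \right)},7 \right)} - 600 = - \frac{4}{-1} - 600 = \left(-4\right) \left(-1\right) - 600 = 4 - 600 = -596$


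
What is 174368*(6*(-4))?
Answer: -4184832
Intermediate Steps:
174368*(6*(-4)) = 174368*(-24) = -4184832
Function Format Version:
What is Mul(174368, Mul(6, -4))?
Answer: -4184832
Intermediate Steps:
Mul(174368, Mul(6, -4)) = Mul(174368, -24) = -4184832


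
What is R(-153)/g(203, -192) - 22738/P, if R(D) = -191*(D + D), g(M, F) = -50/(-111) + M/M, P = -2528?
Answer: 8202037993/203504 ≈ 40304.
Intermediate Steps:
g(M, F) = 161/111 (g(M, F) = -50*(-1/111) + 1 = 50/111 + 1 = 161/111)
R(D) = -382*D
R(-153)/g(203, -192) - 22738/P = (-382*(-153))/(161/111) - 22738/(-2528) = 58446*(111/161) - 22738*(-1/2528) = 6487506/161 + 11369/1264 = 8202037993/203504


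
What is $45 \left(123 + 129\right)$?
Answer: $11340$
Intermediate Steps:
$45 \left(123 + 129\right) = 45 \cdot 252 = 11340$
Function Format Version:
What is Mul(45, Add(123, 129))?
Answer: 11340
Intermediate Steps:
Mul(45, Add(123, 129)) = Mul(45, 252) = 11340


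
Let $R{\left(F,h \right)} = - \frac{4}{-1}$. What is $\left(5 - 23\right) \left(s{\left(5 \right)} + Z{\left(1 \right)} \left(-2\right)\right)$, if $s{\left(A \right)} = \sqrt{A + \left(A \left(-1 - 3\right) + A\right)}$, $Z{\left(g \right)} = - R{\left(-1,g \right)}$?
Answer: $-144 - 18 i \sqrt{10} \approx -144.0 - 56.921 i$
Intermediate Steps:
$R{\left(F,h \right)} = 4$ ($R{\left(F,h \right)} = \left(-4\right) \left(-1\right) = 4$)
$Z{\left(g \right)} = -4$ ($Z{\left(g \right)} = \left(-1\right) 4 = -4$)
$s{\left(A \right)} = \sqrt{2} \sqrt{- A}$ ($s{\left(A \right)} = \sqrt{A + \left(A \left(-4\right) + A\right)} = \sqrt{A + \left(- 4 A + A\right)} = \sqrt{A - 3 A} = \sqrt{- 2 A} = \sqrt{2} \sqrt{- A}$)
$\left(5 - 23\right) \left(s{\left(5 \right)} + Z{\left(1 \right)} \left(-2\right)\right) = \left(5 - 23\right) \left(\sqrt{2} \sqrt{\left(-1\right) 5} - -8\right) = - 18 \left(\sqrt{2} \sqrt{-5} + 8\right) = - 18 \left(\sqrt{2} i \sqrt{5} + 8\right) = - 18 \left(i \sqrt{10} + 8\right) = - 18 \left(8 + i \sqrt{10}\right) = -144 - 18 i \sqrt{10}$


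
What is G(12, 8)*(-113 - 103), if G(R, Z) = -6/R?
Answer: 108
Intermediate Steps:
G(12, 8)*(-113 - 103) = (-6/12)*(-113 - 103) = -6*1/12*(-216) = -½*(-216) = 108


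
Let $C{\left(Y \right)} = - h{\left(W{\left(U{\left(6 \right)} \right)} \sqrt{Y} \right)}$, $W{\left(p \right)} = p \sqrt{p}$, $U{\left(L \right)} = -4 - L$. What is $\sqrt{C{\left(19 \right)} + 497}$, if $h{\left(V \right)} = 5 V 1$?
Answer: $\sqrt{497 + 50 i \sqrt{190}} \approx 25.949 + 13.28 i$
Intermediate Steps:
$W{\left(p \right)} = p^{\frac{3}{2}}$
$h{\left(V \right)} = 5 V$
$C{\left(Y \right)} = 50 i \sqrt{10} \sqrt{Y}$ ($C{\left(Y \right)} = - 5 \left(-4 - 6\right)^{\frac{3}{2}} \sqrt{Y} = - 5 \left(-10\right)^{\frac{3}{2}} \sqrt{Y} = - 5 - 10 i \sqrt{10} \sqrt{Y} = - 5 \left(- 10 i \sqrt{10} \sqrt{Y}\right) = - \left(-50\right) i \sqrt{10} \sqrt{Y} = 50 i \sqrt{10} \sqrt{Y}$)
$\sqrt{C{\left(19 \right)} + 497} = \sqrt{50 i \sqrt{10} \sqrt{19} + 497} = \sqrt{50 i \sqrt{190} + 497} = \sqrt{497 + 50 i \sqrt{190}}$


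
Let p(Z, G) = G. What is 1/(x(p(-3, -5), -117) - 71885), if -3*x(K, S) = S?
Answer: -1/71846 ≈ -1.3919e-5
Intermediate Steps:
x(K, S) = -S/3
1/(x(p(-3, -5), -117) - 71885) = 1/(-⅓*(-117) - 71885) = 1/(39 - 71885) = 1/(-71846) = -1/71846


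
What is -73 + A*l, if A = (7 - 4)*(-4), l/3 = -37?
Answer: 1259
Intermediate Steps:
l = -111 (l = 3*(-37) = -111)
A = -12 (A = 3*(-4) = -12)
-73 + A*l = -73 - 12*(-111) = -73 + 1332 = 1259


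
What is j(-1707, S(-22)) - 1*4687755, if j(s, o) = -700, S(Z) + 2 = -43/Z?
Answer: -4688455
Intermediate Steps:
S(Z) = -2 - 43/Z
j(-1707, S(-22)) - 1*4687755 = -700 - 1*4687755 = -700 - 4687755 = -4688455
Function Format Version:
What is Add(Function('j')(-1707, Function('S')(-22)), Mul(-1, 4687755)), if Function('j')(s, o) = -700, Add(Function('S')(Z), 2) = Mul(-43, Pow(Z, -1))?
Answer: -4688455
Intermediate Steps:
Function('S')(Z) = Add(-2, Mul(-43, Pow(Z, -1)))
Add(Function('j')(-1707, Function('S')(-22)), Mul(-1, 4687755)) = Add(-700, Mul(-1, 4687755)) = Add(-700, -4687755) = -4688455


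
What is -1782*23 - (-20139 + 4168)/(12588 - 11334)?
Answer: -51380473/1254 ≈ -40973.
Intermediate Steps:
-1782*23 - (-20139 + 4168)/(12588 - 11334) = -40986 - (-15971)/1254 = -40986 - 1*(-15971/1254) = -40986 + 15971/1254 = -51380473/1254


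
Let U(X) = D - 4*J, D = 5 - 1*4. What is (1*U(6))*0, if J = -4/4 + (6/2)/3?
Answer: 0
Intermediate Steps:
D = 1 (D = 5 - 4 = 1)
J = 0 (J = -4*¼ + (6*(½))*(⅓) = -1 + 3*(⅓) = -1 + 1 = 0)
U(X) = 1 (U(X) = 1 - 4*0 = 1 + 0 = 1)
(1*U(6))*0 = (1*1)*0 = 1*0 = 0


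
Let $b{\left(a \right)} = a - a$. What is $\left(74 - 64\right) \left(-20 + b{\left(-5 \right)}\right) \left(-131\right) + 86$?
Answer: $26286$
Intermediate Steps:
$b{\left(a \right)} = 0$
$\left(74 - 64\right) \left(-20 + b{\left(-5 \right)}\right) \left(-131\right) + 86 = \left(74 - 64\right) \left(-20 + 0\right) \left(-131\right) + 86 = 10 \left(-20\right) \left(-131\right) + 86 = \left(-200\right) \left(-131\right) + 86 = 26200 + 86 = 26286$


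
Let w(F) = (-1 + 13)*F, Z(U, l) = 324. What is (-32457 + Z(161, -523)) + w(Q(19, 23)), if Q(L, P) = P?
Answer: -31857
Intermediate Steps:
w(F) = 12*F
(-32457 + Z(161, -523)) + w(Q(19, 23)) = (-32457 + 324) + 12*23 = -32133 + 276 = -31857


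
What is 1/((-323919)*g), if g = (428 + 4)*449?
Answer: -1/62829920592 ≈ -1.5916e-11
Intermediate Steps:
g = 193968 (g = 432*449 = 193968)
1/((-323919)*g) = 1/(-323919*193968) = -1/323919*1/193968 = -1/62829920592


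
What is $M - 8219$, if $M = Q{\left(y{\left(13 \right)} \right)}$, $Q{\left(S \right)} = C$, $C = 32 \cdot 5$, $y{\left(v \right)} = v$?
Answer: $-8059$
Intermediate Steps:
$C = 160$
$Q{\left(S \right)} = 160$
$M = 160$
$M - 8219 = 160 - 8219 = -8059$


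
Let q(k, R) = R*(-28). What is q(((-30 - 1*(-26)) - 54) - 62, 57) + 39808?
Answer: 38212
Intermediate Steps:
q(k, R) = -28*R
q(((-30 - 1*(-26)) - 54) - 62, 57) + 39808 = -28*57 + 39808 = -1596 + 39808 = 38212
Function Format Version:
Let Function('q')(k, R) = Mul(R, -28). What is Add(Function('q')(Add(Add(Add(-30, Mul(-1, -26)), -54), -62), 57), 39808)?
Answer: 38212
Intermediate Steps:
Function('q')(k, R) = Mul(-28, R)
Add(Function('q')(Add(Add(Add(-30, Mul(-1, -26)), -54), -62), 57), 39808) = Add(Mul(-28, 57), 39808) = Add(-1596, 39808) = 38212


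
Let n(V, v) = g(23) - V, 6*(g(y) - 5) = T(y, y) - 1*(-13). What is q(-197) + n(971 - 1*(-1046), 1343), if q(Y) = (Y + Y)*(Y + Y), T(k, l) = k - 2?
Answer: 459689/3 ≈ 1.5323e+5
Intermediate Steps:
T(k, l) = -2 + k
g(y) = 41/6 + y/6 (g(y) = 5 + ((-2 + y) - 1*(-13))/6 = 5 + ((-2 + y) + 13)/6 = 5 + (11 + y)/6 = 5 + (11/6 + y/6) = 41/6 + y/6)
q(Y) = 4*Y² (q(Y) = (2*Y)*(2*Y) = 4*Y²)
n(V, v) = 32/3 - V (n(V, v) = (41/6 + (⅙)*23) - V = (41/6 + 23/6) - V = 32/3 - V)
q(-197) + n(971 - 1*(-1046), 1343) = 4*(-197)² + (32/3 - (971 - 1*(-1046))) = 4*38809 + (32/3 - (971 + 1046)) = 155236 + (32/3 - 1*2017) = 155236 + (32/3 - 2017) = 155236 - 6019/3 = 459689/3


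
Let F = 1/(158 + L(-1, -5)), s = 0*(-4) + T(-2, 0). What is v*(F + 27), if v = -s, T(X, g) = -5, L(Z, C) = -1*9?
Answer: 20120/149 ≈ 135.03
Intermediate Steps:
L(Z, C) = -9
s = -5 (s = 0*(-4) - 5 = 0 - 5 = -5)
F = 1/149 (F = 1/(158 - 9) = 1/149 ≈ 0.0067114)
v = 5 (v = -1*(-5) = 5)
v*(F + 27) = 5*(1/149 + 27) = 5*(4024/149) = 20120/149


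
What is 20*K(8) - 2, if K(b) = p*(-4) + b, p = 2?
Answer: -2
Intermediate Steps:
K(b) = -8 + b (K(b) = 2*(-4) + b = -8 + b)
20*K(8) - 2 = 20*(-8 + 8) - 2 = 20*0 - 2 = 0 - 2 = -2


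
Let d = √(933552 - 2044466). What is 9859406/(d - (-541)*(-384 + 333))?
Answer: -272030870946/762374195 - 9859406*I*√1110914/762374195 ≈ -356.82 - 13.631*I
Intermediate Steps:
d = I*√1110914 (d = √(-1110914) = I*√1110914 ≈ 1054.0*I)
9859406/(d - (-541)*(-384 + 333)) = 9859406/(I*√1110914 - (-541)*(-384 + 333)) = 9859406/(I*√1110914 - (-541)*(-51)) = 9859406/(I*√1110914 - 1*27591) = 9859406/(I*√1110914 - 27591) = 9859406/(-27591 + I*√1110914)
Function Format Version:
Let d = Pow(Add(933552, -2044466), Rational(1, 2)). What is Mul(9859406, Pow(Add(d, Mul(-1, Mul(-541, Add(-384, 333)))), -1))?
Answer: Add(Rational(-272030870946, 762374195), Mul(Rational(-9859406, 762374195), I, Pow(1110914, Rational(1, 2)))) ≈ Add(-356.82, Mul(-13.631, I))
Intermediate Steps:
d = Mul(I, Pow(1110914, Rational(1, 2))) (d = Pow(-1110914, Rational(1, 2)) = Mul(I, Pow(1110914, Rational(1, 2))) ≈ Mul(1054.0, I))
Mul(9859406, Pow(Add(d, Mul(-1, Mul(-541, Add(-384, 333)))), -1)) = Mul(9859406, Pow(Add(Mul(I, Pow(1110914, Rational(1, 2))), Mul(-1, Mul(-541, Add(-384, 333)))), -1)) = Mul(9859406, Pow(Add(Mul(I, Pow(1110914, Rational(1, 2))), Mul(-1, Mul(-541, -51))), -1)) = Mul(9859406, Pow(Add(Mul(I, Pow(1110914, Rational(1, 2))), Mul(-1, 27591)), -1)) = Mul(9859406, Pow(Add(Mul(I, Pow(1110914, Rational(1, 2))), -27591), -1)) = Mul(9859406, Pow(Add(-27591, Mul(I, Pow(1110914, Rational(1, 2)))), -1))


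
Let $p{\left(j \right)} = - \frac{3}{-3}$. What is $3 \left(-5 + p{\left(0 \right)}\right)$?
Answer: $-12$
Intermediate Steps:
$p{\left(j \right)} = 1$ ($p{\left(j \right)} = \left(-3\right) \left(- \frac{1}{3}\right) = 1$)
$3 \left(-5 + p{\left(0 \right)}\right) = 3 \left(-5 + 1\right) = 3 \left(-4\right) = -12$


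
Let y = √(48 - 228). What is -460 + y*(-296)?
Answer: -460 - 1776*I*√5 ≈ -460.0 - 3971.3*I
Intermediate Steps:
y = 6*I*√5 (y = √(-180) = 6*I*√5 ≈ 13.416*I)
-460 + y*(-296) = -460 + (6*I*√5)*(-296) = -460 - 1776*I*√5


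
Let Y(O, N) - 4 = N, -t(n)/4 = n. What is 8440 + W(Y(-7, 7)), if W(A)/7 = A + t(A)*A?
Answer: 5129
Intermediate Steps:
t(n) = -4*n
Y(O, N) = 4 + N
W(A) = -28*A² + 7*A (W(A) = 7*(A + (-4*A)*A) = 7*(A - 4*A²) = -28*A² + 7*A)
8440 + W(Y(-7, 7)) = 8440 + 7*(4 + 7)*(1 - 4*(4 + 7)) = 8440 + 7*11*(1 - 4*11) = 8440 + 7*11*(1 - 44) = 8440 + 7*11*(-43) = 8440 - 3311 = 5129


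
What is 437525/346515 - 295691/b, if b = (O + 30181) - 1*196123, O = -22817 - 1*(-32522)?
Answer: 11387930686/3609230937 ≈ 3.1552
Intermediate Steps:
O = 9705 (O = -22817 + 32522 = 9705)
b = -156237 (b = (9705 + 30181) - 1*196123 = 39886 - 196123 = -156237)
437525/346515 - 295691/b = 437525/346515 - 295691/(-156237) = 437525*(1/346515) - 295691*(-1/156237) = 87505/69303 + 295691/156237 = 11387930686/3609230937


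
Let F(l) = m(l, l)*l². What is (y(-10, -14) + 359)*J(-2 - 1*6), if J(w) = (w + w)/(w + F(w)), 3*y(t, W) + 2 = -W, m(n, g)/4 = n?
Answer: 726/257 ≈ 2.8249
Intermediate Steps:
m(n, g) = 4*n
y(t, W) = -⅔ - W/3 (y(t, W) = -⅔ + (-W)/3 = -⅔ - W/3)
F(l) = 4*l³ (F(l) = (4*l)*l² = 4*l³)
J(w) = 2*w/(w + 4*w³) (J(w) = (w + w)/(w + 4*w³) = (2*w)/(w + 4*w³) = 2*w/(w + 4*w³))
(y(-10, -14) + 359)*J(-2 - 1*6) = ((-⅔ - ⅓*(-14)) + 359)*(2/(1 + 4*(-2 - 1*6)²)) = ((-⅔ + 14/3) + 359)*(2/(1 + 4*(-2 - 6)²)) = (4 + 359)*(2/(1 + 4*(-8)²)) = 363*(2/(1 + 4*64)) = 363*(2/(1 + 256)) = 363*(2/257) = 726/257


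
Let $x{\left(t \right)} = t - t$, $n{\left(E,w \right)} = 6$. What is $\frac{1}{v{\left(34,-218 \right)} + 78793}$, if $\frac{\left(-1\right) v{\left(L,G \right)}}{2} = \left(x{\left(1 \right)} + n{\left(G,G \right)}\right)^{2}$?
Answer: $\frac{1}{78721} \approx 1.2703 \cdot 10^{-5}$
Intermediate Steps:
$x{\left(t \right)} = 0$
$v{\left(L,G \right)} = -72$ ($v{\left(L,G \right)} = - 2 \left(0 + 6\right)^{2} = - 2 \cdot 6^{2} = \left(-2\right) 36 = -72$)
$\frac{1}{v{\left(34,-218 \right)} + 78793} = \frac{1}{-72 + 78793} = \frac{1}{78721}$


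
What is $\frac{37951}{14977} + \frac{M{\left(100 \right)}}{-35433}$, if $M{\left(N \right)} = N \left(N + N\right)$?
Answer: $\frac{1045177783}{530680041} \approx 1.9695$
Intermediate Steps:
$M{\left(N \right)} = 2 N^{2}$ ($M{\left(N \right)} = N 2 N = 2 N^{2}$)
$\frac{37951}{14977} + \frac{M{\left(100 \right)}}{-35433} = \frac{37951}{14977} + \frac{2 \cdot 100^{2}}{-35433} = 37951 \cdot \frac{1}{14977} + 2 \cdot 10000 \left(- \frac{1}{35433}\right) = \frac{37951}{14977} + 20000 \left(- \frac{1}{35433}\right) = \frac{37951}{14977} - \frac{20000}{35433} = \frac{1045177783}{530680041}$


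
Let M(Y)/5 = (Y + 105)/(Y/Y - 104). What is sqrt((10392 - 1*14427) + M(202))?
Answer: 2*I*sqrt(10741355)/103 ≈ 63.639*I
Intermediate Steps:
M(Y) = -525/103 - 5*Y/103 (M(Y) = 5*((Y + 105)/(Y/Y - 104)) = 5*((105 + Y)/(1 - 104)) = 5*((105 + Y)/(-103)) = 5*((105 + Y)*(-1/103)) = 5*(-105/103 - Y/103) = -525/103 - 5*Y/103)
sqrt((10392 - 1*14427) + M(202)) = sqrt((10392 - 1*14427) + (-525/103 - 5/103*202)) = sqrt((10392 - 14427) + (-525/103 - 1010/103)) = sqrt(-4035 - 1535/103) = sqrt(-417140/103) = 2*I*sqrt(10741355)/103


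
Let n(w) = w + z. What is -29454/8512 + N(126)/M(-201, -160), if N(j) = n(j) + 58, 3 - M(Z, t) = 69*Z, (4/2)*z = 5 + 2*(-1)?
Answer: -6359483/1844976 ≈ -3.4469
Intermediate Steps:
z = 3/2 (z = (5 + 2*(-1))/2 = (5 - 2)/2 = (½)*3 = 3/2 ≈ 1.5000)
n(w) = 3/2 + w (n(w) = w + 3/2 = 3/2 + w)
M(Z, t) = 3 - 69*Z
N(j) = 119/2 + j (N(j) = (3/2 + j) + 58 = 119/2 + j)
-29454/8512 + N(126)/M(-201, -160) = -29454/8512 + (119/2 + 126)/(3 - 69*(-201)) = -29454*1/8512 + 371/(2*(3 + 13869)) = -14727/4256 + (371/2)/13872 = -14727/4256 + (371/2)*(1/13872) = -14727/4256 + 371/27744 = -6359483/1844976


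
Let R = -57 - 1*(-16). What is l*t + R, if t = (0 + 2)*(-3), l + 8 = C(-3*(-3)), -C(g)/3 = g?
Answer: 169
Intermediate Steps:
C(g) = -3*g
l = -35 (l = -8 - (-9)*(-3) = -8 - 3*9 = -8 - 27 = -35)
R = -41 (R = -57 + 16 = -41)
t = -6 (t = 2*(-3) = -6)
l*t + R = -35*(-6) - 41 = 210 - 41 = 169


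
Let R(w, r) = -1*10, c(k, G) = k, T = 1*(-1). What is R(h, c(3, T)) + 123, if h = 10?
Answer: 113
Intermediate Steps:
T = -1
R(w, r) = -10
R(h, c(3, T)) + 123 = -10 + 123 = 113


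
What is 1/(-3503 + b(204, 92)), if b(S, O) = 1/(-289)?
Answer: -289/1012368 ≈ -0.00028547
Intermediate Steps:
b(S, O) = -1/289
1/(-3503 + b(204, 92)) = 1/(-3503 - 1/289) = 1/(-1012368/289) = -289/1012368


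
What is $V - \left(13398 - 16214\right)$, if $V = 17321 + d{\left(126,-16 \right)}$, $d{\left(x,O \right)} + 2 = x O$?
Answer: $18119$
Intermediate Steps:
$d{\left(x,O \right)} = -2 + O x$ ($d{\left(x,O \right)} = -2 + x O = -2 + O x$)
$V = 15303$ ($V = 17321 - 2018 = 15303$)
$V - \left(13398 - 16214\right) = 15303 - \left(13398 - 16214\right) = 15303 - -2816 = 15303 + 2816 = 18119$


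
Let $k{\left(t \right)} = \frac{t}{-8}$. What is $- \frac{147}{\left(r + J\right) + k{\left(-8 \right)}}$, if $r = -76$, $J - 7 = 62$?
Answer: $\frac{49}{2} \approx 24.5$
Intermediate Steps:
$J = 69$ ($J = 7 + 62 = 69$)
$k{\left(t \right)} = - \frac{t}{8}$ ($k{\left(t \right)} = t \left(- \frac{1}{8}\right) = - \frac{t}{8}$)
$- \frac{147}{\left(r + J\right) + k{\left(-8 \right)}} = - \frac{147}{\left(-76 + 69\right) - -1} = - \frac{147}{-7 + 1} = - \frac{147}{-6} = \left(-147\right) \left(- \frac{1}{6}\right) = \frac{49}{2}$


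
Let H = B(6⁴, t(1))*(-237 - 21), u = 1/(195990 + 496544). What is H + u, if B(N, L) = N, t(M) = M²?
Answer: -231561208511/692534 ≈ -3.3437e+5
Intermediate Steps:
u = 1/692534 ≈ 1.4440e-6
H = -334368 (H = 6⁴*(-237 - 21) = 1296*(-258) = -334368)
H + u = -334368 + 1/692534 = -231561208511/692534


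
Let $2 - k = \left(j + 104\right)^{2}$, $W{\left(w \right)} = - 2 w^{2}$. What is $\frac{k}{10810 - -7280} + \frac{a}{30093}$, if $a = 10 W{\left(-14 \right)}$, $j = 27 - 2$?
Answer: $- \frac{27220487}{25922970} \approx -1.0501$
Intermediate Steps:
$j = 25$
$a = -3920$ ($a = 10 \left(- 2 \left(-14\right)^{2}\right) = 10 \left(\left(-2\right) 196\right) = 10 \left(-392\right) = -3920$)
$k = -16639$ ($k = 2 - \left(25 + 104\right)^{2} = 2 - 129^{2} = 2 - 16641 = -16639$)
$\frac{k}{10810 - -7280} + \frac{a}{30093} = - \frac{16639}{10810 - -7280} - \frac{3920}{30093} = - \frac{16639}{10810 + 7280} - \frac{560}{4299} = - \frac{16639}{18090} - \frac{560}{4299} = - \frac{27220487}{25922970}$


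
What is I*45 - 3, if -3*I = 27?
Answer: -408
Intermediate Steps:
I = -9 (I = -⅓*27 = -9)
I*45 - 3 = -9*45 - 3 = -405 - 3 = -408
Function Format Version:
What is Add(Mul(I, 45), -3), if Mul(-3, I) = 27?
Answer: -408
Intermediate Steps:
I = -9 (I = Mul(Rational(-1, 3), 27) = -9)
Add(Mul(I, 45), -3) = Add(Mul(-9, 45), -3) = Add(-405, -3) = -408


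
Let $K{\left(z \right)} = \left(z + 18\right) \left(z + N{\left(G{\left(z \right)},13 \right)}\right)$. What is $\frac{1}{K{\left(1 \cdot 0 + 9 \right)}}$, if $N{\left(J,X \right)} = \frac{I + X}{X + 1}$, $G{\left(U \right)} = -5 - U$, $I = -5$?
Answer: $\frac{7}{1809} \approx 0.0038695$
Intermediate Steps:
$N{\left(J,X \right)} = \frac{-5 + X}{1 + X}$ ($N{\left(J,X \right)} = \frac{-5 + X}{X + 1} = \frac{-5 + X}{1 + X}$)
$K{\left(z \right)} = \left(18 + z\right) \left(\frac{4}{7} + z\right)$ ($K{\left(z \right)} = \left(z + 18\right) \left(z + \frac{-5 + 13}{1 + 13}\right) = \left(18 + z\right) \left(z + \frac{1}{14} \cdot 8\right) = \left(18 + z\right) \left(z + \frac{4}{7}\right) = \left(18 + z\right) \left(\frac{4}{7} + z\right)$)
$\frac{1}{K{\left(1 \cdot 0 + 9 \right)}} = \frac{1}{\frac{72}{7} + \left(1 \cdot 0 + 9\right)^{2} + \frac{130 \left(1 \cdot 0 + 9\right)}{7}} = \frac{1}{\frac{72}{7} + \left(0 + 9\right)^{2} + \frac{130 \left(0 + 9\right)}{7}} = \frac{1}{\frac{72}{7} + 9^{2} + \frac{130}{7} \cdot 9} = \frac{1}{\frac{72}{7} + 81 + \frac{1170}{7}} = \frac{1}{\frac{1809}{7}} = \frac{7}{1809}$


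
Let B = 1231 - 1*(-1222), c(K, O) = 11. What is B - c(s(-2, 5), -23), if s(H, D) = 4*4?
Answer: 2442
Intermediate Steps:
s(H, D) = 16
B = 2453 (B = 1231 + 1222 = 2453)
B - c(s(-2, 5), -23) = 2453 - 1*11 = 2453 - 11 = 2442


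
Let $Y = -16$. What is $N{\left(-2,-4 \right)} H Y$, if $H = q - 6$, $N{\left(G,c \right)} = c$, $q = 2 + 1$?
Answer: $-192$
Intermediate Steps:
$q = 3$
$H = -3$ ($H = 3 - 6 = -3$)
$N{\left(-2,-4 \right)} H Y = \left(-4\right) \left(-3\right) \left(-16\right) = 12 \left(-16\right) = -192$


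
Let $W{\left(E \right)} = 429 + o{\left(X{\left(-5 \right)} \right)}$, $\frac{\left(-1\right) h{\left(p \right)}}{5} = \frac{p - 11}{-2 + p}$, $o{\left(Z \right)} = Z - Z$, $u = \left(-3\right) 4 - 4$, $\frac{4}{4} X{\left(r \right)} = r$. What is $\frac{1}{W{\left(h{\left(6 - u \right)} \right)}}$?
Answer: $\frac{1}{429} \approx 0.002331$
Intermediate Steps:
$X{\left(r \right)} = r$
$u = -16$ ($u = -12 - 4 = -16$)
$o{\left(Z \right)} = 0$
$h{\left(p \right)} = - \frac{5 \left(-11 + p\right)}{-2 + p}$ ($h{\left(p \right)} = - 5 \frac{p - 11}{-2 + p} = - 5 \frac{-11 + p}{-2 + p} = - \frac{5 \left(-11 + p\right)}{-2 + p}$)
$W{\left(E \right)} = 429$ ($W{\left(E \right)} = 429 + 0 = 429$)
$\frac{1}{W{\left(h{\left(6 - u \right)} \right)}} = \frac{1}{429}$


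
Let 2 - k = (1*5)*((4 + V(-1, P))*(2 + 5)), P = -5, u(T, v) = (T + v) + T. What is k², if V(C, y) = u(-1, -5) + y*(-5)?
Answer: 589824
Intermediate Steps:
u(T, v) = v + 2*T
V(C, y) = -7 - 5*y (V(C, y) = (-5 + 2*(-1)) + y*(-5) = (-5 - 2) - 5*y = -7 - 5*y)
k = -768 (k = 2 - 1*5*(4 + (-7 - 5*(-5)))*(2 + 5) = 2 - 5*(4 + (-7 + 25))*7 = 2 - 5*(4 + 18)*7 = 2 - 5*22*7 = 2 - 5*154 = 2 - 1*770 = 2 - 770 = -768)
k² = (-768)² = 589824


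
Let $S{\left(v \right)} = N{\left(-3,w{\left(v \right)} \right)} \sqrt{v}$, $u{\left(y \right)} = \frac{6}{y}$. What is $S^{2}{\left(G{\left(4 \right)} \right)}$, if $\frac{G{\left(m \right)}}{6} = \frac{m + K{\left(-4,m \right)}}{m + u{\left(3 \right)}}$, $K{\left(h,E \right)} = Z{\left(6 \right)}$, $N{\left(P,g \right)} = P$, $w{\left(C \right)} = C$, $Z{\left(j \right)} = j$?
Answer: $90$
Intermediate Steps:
$K{\left(h,E \right)} = 6$
$G{\left(m \right)} = \frac{6 \left(6 + m\right)}{2 + m}$ ($G{\left(m \right)} = 6 \frac{m + 6}{m + \frac{6}{3}} = 6 \frac{6 + m}{m + 6 \cdot \frac{1}{3}} = 6 \frac{6 + m}{m + 2} = 6 \frac{6 + m}{2 + m} = \frac{6 \left(6 + m\right)}{2 + m}$)
$S{\left(v \right)} = - 3 \sqrt{v}$
$S^{2}{\left(G{\left(4 \right)} \right)} = \left(- 3 \sqrt{\frac{6 \left(6 + 4\right)}{2 + 4}}\right)^{2} = \left(- 3 \sqrt{6 \cdot \frac{1}{6} \cdot 10}\right)^{2} = \left(- 3 \sqrt{10}\right)^{2} = 90$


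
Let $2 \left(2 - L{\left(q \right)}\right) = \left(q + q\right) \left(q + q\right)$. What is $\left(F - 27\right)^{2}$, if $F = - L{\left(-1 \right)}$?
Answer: $729$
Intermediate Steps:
$L{\left(q \right)} = 2 - 2 q^{2}$ ($L{\left(q \right)} = 2 - \frac{\left(q + q\right) \left(q + q\right)}{2} = 2 - \frac{2 q 2 q}{2} = 2 - \frac{4 q^{2}}{2} = 2 - 2 q^{2}$)
$F = 0$ ($F = - (2 - 2 \left(-1\right)^{2}) = - (2 - 2) = \left(-1\right) 0 = 0$)
$\left(F - 27\right)^{2} = \left(0 - 27\right)^{2} = \left(-27\right)^{2} = 729$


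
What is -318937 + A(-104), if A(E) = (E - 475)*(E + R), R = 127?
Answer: -332254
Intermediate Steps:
A(E) = (-475 + E)*(127 + E) (A(E) = (E - 475)*(E + 127) = (-475 + E)*(127 + E))
-318937 + A(-104) = -318937 + (-60325 + (-104)² - 348*(-104)) = -318937 + (-60325 + 10816 + 36192) = -318937 - 13317 = -332254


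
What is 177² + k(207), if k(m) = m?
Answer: 31536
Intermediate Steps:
177² + k(207) = 177² + 207 = 31329 + 207 = 31536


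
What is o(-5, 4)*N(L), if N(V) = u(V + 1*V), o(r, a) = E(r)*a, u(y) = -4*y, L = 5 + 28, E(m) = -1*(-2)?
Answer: -2112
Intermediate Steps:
E(m) = 2
L = 33
o(r, a) = 2*a
N(V) = -8*V (N(V) = -4*(V + 1*V) = -4*(V + V) = -8*V)
o(-5, 4)*N(L) = (2*4)*(-8*33) = 8*(-264) = -2112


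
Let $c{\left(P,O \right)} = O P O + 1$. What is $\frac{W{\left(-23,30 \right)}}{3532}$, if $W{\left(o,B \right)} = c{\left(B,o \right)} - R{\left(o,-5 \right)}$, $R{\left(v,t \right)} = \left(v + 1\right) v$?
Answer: $\frac{15365}{3532} \approx 4.3502$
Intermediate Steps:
$R{\left(v,t \right)} = v \left(1 + v\right)$ ($R{\left(v,t \right)} = \left(1 + v\right) v = v \left(1 + v\right)$)
$c{\left(P,O \right)} = 1 + P O^{2}$ ($c{\left(P,O \right)} = P O^{2} + 1 = 1 + P O^{2}$)
$W{\left(o,B \right)} = 1 + B o^{2} - o \left(1 + o\right)$ ($W{\left(o,B \right)} = \left(1 + B o^{2}\right) - o \left(1 + o\right) = 1 + B o^{2} - o \left(1 + o\right)$)
$\frac{W{\left(-23,30 \right)}}{3532} = \frac{1 + 30 \left(-23\right)^{2} - - 23 \left(1 - 23\right)}{3532} = \left(1 + 30 \cdot 529 - \left(-23\right) \left(-22\right)\right) \frac{1}{3532} = \left(1 + 15870 - 506\right) \frac{1}{3532} = 15365 \cdot \frac{1}{3532} = \frac{15365}{3532}$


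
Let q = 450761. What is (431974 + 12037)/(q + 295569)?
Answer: 444011/746330 ≈ 0.59493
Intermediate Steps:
(431974 + 12037)/(q + 295569) = (431974 + 12037)/(450761 + 295569) = 444011/746330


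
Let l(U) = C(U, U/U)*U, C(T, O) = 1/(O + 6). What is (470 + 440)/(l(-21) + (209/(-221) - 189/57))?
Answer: -3821090/30491 ≈ -125.32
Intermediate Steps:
C(T, O) = 1/(6 + O)
l(U) = U/7 (l(U) = U/(6 + U/U) = U/(6 + 1) = U/7)
(470 + 440)/(l(-21) + (209/(-221) - 189/57)) = (470 + 440)/((⅐)*(-21) + (209/(-221) - 189/57)) = 910/(-3 + (209*(-1/221) - 189*1/57)) = 910/(-3 + (-209/221 - 63/19)) = 910/(-3 - 17894/4199) = 910/(-30491/4199) = 910*(-4199/30491) = -3821090/30491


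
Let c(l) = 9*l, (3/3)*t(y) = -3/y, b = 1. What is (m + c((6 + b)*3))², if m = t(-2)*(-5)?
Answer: 131769/4 ≈ 32942.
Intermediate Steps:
t(y) = -3/y
m = -15/2 (m = -3/(-2)*(-5) = -3*(-½)*(-5) = (3/2)*(-5) = -15/2 ≈ -7.5000)
(m + c((6 + b)*3))² = (-15/2 + 9*((6 + 1)*3))² = (-15/2 + 9*(7*3))² = (-15/2 + 9*21)² = (-15/2 + 189)² = (363/2)² = 131769/4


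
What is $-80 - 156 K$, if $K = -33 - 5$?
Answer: $5848$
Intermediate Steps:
$K = -38$ ($K = -33 - 5 = -38$)
$-80 - 156 K = -80 - -5928 = -80 + 5928 = 5848$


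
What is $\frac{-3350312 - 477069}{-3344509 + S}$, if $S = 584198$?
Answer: $\frac{3827381}{2760311} \approx 1.3866$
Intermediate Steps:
$\frac{-3350312 - 477069}{-3344509 + S} = \frac{-3350312 - 477069}{-3344509 + 584198} = - \frac{3827381}{-2760311} = \left(-3827381\right) \left(- \frac{1}{2760311}\right) = \frac{3827381}{2760311}$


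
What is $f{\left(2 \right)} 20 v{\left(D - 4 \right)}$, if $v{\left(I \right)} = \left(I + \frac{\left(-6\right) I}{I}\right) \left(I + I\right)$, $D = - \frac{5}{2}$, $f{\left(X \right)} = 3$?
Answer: $9750$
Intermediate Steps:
$D = - \frac{5}{2}$ ($D = \left(-5\right) \frac{1}{2} = - \frac{5}{2} \approx -2.5$)
$v{\left(I \right)} = 2 I \left(-6 + I\right)$ ($v{\left(I \right)} = \left(I - 6\right) 2 I = \left(-6 + I\right) 2 I = 2 I \left(-6 + I\right)$)
$f{\left(2 \right)} 20 v{\left(D - 4 \right)} = 3 \cdot 20 \cdot 2 \left(- \frac{5}{2} - 4\right) \left(-6 - \frac{13}{2}\right) = 60 \cdot 2 \left(- \frac{13}{2}\right) \left(-6 - \frac{13}{2}\right) = 60 \cdot 2 \left(- \frac{13}{2}\right) \left(- \frac{25}{2}\right) = 60 \cdot \frac{325}{2} = 9750$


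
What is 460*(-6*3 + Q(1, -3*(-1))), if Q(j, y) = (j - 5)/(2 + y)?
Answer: -8648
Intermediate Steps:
Q(j, y) = (-5 + j)/(2 + y)
460*(-6*3 + Q(1, -3*(-1))) = 460*(-6*3 + (-5 + 1)/(2 - 3*(-1))) = 460*(-18 - 4/(2 + 3)) = 460*(-18 - 4/5) = 460*(-18 + (⅕)*(-4)) = 460*(-18 - ⅘) = 460*(-94/5) = -8648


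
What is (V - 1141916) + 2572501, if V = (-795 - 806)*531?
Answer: 580454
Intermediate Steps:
V = -850131 (V = -1601*531 = -850131)
(V - 1141916) + 2572501 = (-850131 - 1141916) + 2572501 = -1992047 + 2572501 = 580454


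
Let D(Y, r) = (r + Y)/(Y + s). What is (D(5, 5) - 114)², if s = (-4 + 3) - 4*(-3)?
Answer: 822649/64 ≈ 12854.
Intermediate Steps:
s = 11 (s = -1 + 12 = 11)
D(Y, r) = (Y + r)/(11 + Y) (D(Y, r) = (r + Y)/(Y + 11) = (Y + r)/(11 + Y))
(D(5, 5) - 114)² = ((5 + 5)/(11 + 5) - 114)² = (10/16 - 114)² = ((1/16)*10 - 114)² = (5/8 - 114)² = (-907/8)² = 822649/64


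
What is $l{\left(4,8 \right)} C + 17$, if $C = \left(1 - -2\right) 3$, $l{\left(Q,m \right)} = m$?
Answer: $89$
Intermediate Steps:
$C = 9$ ($C = \left(1 + 2\right) 3 = 3 \cdot 3 = 9$)
$l{\left(4,8 \right)} C + 17 = 8 \cdot 9 + 17 = 72 + 17 = 89$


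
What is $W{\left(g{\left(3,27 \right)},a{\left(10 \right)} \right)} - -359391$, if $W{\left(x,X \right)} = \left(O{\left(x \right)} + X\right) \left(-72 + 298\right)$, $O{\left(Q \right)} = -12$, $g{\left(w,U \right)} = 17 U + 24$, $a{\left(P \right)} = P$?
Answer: $358939$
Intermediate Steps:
$g{\left(w,U \right)} = 24 + 17 U$
$W{\left(x,X \right)} = -2712 + 226 X$ ($W{\left(x,X \right)} = \left(-12 + X\right) \left(-72 + 298\right) = \left(-12 + X\right) 226 = -2712 + 226 X$)
$W{\left(g{\left(3,27 \right)},a{\left(10 \right)} \right)} - -359391 = \left(-2712 + 226 \cdot 10\right) - -359391 = \left(-2712 + 2260\right) + 359391 = -452 + 359391 = 358939$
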